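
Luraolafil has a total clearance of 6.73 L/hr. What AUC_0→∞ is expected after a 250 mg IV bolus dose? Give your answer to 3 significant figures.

AUC_0→∞ = Dose_iv / CL
        = 250 / 6.73 = 37.1471 mg/L·hr

AUC = 37.1 mg/L·hr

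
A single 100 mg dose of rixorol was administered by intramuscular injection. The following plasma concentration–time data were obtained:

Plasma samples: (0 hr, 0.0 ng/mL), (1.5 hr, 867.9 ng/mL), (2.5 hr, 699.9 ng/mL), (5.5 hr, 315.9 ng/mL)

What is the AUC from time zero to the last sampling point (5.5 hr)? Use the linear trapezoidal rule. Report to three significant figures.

Trapezoidal AUC_0→5.5:
  [0→1.5]: (0.0+867.9)/2 × 1.5 = 650.925
  [1.5→2.5]: (867.9+699.9)/2 × 1 = 783.9
  [2.5→5.5]: (699.9+315.9)/2 × 3 = 1523.7
  Sum = 2958.525 ng/mL·hr

AUC = 2960 ng/mL·hr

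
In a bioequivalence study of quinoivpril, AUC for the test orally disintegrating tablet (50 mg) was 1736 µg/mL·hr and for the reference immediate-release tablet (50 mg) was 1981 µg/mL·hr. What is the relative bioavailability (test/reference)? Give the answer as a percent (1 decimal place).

F_rel = 87.6%

F_rel = (AUC_test/D_test) / (AUC_ref/D_ref)
      = (1736/50) / (1981/50)
      = 34.72 / 39.62 = 0.8763 = 87.63%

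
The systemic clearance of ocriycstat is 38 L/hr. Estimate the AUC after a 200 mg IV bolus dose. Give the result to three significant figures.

AUC = 5.26 mg/L·hr

AUC_0→∞ = Dose_iv / CL
        = 200 / 38 = 5.26316 mg/L·hr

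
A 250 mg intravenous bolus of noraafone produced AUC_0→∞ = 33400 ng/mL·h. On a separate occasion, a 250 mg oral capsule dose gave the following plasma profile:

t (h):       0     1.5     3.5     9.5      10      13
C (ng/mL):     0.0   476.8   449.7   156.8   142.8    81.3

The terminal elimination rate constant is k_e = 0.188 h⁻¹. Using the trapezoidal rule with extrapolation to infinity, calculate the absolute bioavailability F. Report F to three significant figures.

Trapezoidal AUC_0→13 (oral capsule):
  [0→1.5]: (0.0+476.8)/2 × 1.5 = 357.6
  [1.5→3.5]: (476.8+449.7)/2 × 2 = 926.5
  [3.5→9.5]: (449.7+156.8)/2 × 6 = 1819.5
  [9.5→10]: (156.8+142.8)/2 × 0.5 = 74.9
  [10→13]: (142.8+81.3)/2 × 3 = 336.15
  Sum = 3514.65 ng/mL·h
Tail: C_last/k_e = 81.3/0.188 = 432.447
AUC_0→∞ (oral capsule) = 3514.65 + 432.447 = 3947.097 ng/mL·h
F = (AUC_ev/D_ev)/(AUC_iv/D_iv) = (3947.097/250)/(33400/250) = 15.788388/133.6 = 0.1182

F = 0.118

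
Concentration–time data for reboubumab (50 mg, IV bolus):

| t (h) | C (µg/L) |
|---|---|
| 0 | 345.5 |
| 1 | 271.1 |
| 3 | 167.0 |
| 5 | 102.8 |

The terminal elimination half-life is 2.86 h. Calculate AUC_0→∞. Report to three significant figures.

AUC = 1440 µg/L·h

Trapezoidal AUC_0→5:
  [0→1]: (345.5+271.1)/2 × 1 = 308.3
  [1→3]: (271.1+167.0)/2 × 2 = 438.1
  [3→5]: (167.0+102.8)/2 × 2 = 269.8
  Sum = 1016.2 µg/L·h
k_e = ln2 / t½ = 0.693147 / 2.86 = 0.2424 h^-1
Extrapolated tail: C_last / k_e = 102.8 / 0.2424 = 424.092
AUC_0→∞ = 1016.2 + 424.092 = 1440.292 µg/L·h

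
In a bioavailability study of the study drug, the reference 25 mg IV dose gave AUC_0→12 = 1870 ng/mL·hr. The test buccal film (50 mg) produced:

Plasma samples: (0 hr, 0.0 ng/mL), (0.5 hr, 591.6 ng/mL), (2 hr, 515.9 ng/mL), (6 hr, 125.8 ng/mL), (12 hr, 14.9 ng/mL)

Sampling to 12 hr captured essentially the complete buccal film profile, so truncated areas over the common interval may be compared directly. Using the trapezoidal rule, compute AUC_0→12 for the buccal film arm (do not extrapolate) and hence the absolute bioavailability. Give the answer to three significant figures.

Trapezoidal AUC_0→12 (buccal film):
  [0→0.5]: (0.0+591.6)/2 × 0.5 = 147.9
  [0.5→2]: (591.6+515.9)/2 × 1.5 = 830.625
  [2→6]: (515.9+125.8)/2 × 4 = 1283.4
  [6→12]: (125.8+14.9)/2 × 6 = 422.1
  Sum = 2684.025 ng/mL·hr
F = (AUC_ev/D_ev)/(AUC_iv/D_iv) = (2684.025/50)/(1870/25) = 53.6805/74.8 = 0.7177

F = 0.718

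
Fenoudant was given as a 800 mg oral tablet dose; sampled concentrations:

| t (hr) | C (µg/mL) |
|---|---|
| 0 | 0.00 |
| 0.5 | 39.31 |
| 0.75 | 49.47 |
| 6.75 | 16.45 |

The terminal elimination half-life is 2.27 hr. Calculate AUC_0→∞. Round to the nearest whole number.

Trapezoidal AUC_0→6.75:
  [0→0.5]: (0.00+39.31)/2 × 0.5 = 9.8275
  [0.5→0.75]: (39.31+49.47)/2 × 0.25 = 11.0975
  [0.75→6.75]: (49.47+16.45)/2 × 6 = 197.76
  Sum = 218.685 µg/mL·hr
k_e = ln2 / t½ = 0.693147 / 2.27 = 0.3054 hr^-1
Extrapolated tail: C_last / k_e = 16.45 / 0.3054 = 53.864
AUC_0→∞ = 218.685 + 53.864 = 272.549 µg/mL·hr

AUC = 273 µg/mL·hr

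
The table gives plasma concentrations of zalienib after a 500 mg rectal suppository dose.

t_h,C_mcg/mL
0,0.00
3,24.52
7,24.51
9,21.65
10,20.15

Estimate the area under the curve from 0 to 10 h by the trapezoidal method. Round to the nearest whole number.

AUC = 202 mcg/mL·h

Trapezoidal AUC_0→10:
  [0→3]: (0.00+24.52)/2 × 3 = 36.78
  [3→7]: (24.52+24.51)/2 × 4 = 98.06
  [7→9]: (24.51+21.65)/2 × 2 = 46.16
  [9→10]: (21.65+20.15)/2 × 1 = 20.9
  Sum = 201.9 mcg/mL·h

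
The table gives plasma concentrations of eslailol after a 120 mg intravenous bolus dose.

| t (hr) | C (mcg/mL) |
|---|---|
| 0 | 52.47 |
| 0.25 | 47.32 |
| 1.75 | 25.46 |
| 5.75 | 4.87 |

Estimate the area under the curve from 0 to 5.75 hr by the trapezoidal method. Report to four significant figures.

AUC = 127.7 mcg/mL·hr

Trapezoidal AUC_0→5.75:
  [0→0.25]: (52.47+47.32)/2 × 0.25 = 12.47375
  [0.25→1.75]: (47.32+25.46)/2 × 1.5 = 54.585
  [1.75→5.75]: (25.46+4.87)/2 × 4 = 60.66
  Sum = 127.71875 mcg/mL·hr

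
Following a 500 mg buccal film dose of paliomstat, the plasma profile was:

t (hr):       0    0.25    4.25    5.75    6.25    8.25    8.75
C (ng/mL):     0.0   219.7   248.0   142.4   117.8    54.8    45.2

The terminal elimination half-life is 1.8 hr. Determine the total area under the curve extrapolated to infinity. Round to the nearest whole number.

Trapezoidal AUC_0→8.75:
  [0→0.25]: (0.0+219.7)/2 × 0.25 = 27.4625
  [0.25→4.25]: (219.7+248.0)/2 × 4 = 935.4
  [4.25→5.75]: (248.0+142.4)/2 × 1.5 = 292.8
  [5.75→6.25]: (142.4+117.8)/2 × 0.5 = 65.05
  [6.25→8.25]: (117.8+54.8)/2 × 2 = 172.6
  [8.25→8.75]: (54.8+45.2)/2 × 0.5 = 25.0
  Sum = 1518.3125 ng/mL·hr
k_e = ln2 / t½ = 0.693147 / 1.8 = 0.3851 hr^-1
Extrapolated tail: C_last / k_e = 45.2 / 0.3851 = 117.372
AUC_0→∞ = 1518.3125 + 117.372 = 1635.6845 ng/mL·hr

AUC = 1636 ng/mL·hr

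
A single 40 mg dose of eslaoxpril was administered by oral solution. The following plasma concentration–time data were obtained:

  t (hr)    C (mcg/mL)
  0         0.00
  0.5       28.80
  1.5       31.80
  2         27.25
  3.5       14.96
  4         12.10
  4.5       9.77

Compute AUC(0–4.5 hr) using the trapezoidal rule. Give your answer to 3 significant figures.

AUC = 96.2 mcg/mL·hr

Trapezoidal AUC_0→4.5:
  [0→0.5]: (0.00+28.80)/2 × 0.5 = 7.2
  [0.5→1.5]: (28.80+31.80)/2 × 1 = 30.3
  [1.5→2]: (31.80+27.25)/2 × 0.5 = 14.7625
  [2→3.5]: (27.25+14.96)/2 × 1.5 = 31.6575
  [3.5→4]: (14.96+12.10)/2 × 0.5 = 6.765
  [4→4.5]: (12.10+9.77)/2 × 0.5 = 5.4675
  Sum = 96.1525 mcg/mL·hr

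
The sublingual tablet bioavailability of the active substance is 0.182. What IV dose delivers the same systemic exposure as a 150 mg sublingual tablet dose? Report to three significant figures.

Systemic exposure from an extravascular dose = F × D_ev, so the equivalent IV dose is F × D_ev.
D_iv = F × D_ev = 0.182 × 150 = 27.3 mg

D_iv = 27.3 mg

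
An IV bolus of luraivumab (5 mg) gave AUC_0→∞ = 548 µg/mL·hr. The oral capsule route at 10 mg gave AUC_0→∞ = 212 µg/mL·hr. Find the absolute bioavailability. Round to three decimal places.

F = (AUC_ev / D_ev) / (AUC_iv / D_iv)
  = (212/10) / (548/5)
  = 21.2 / 109.6 = 0.1934

F = 0.193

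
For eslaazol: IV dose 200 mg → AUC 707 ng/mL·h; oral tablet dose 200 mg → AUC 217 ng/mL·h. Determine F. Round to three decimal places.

F = 0.307

F = (AUC_ev / D_ev) / (AUC_iv / D_iv)
  = (217/200) / (707/200)
  = 1.085 / 3.535 = 0.3069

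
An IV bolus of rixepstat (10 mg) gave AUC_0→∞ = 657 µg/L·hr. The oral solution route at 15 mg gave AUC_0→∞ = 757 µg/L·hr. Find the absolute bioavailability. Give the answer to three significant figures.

F = (AUC_ev / D_ev) / (AUC_iv / D_iv)
  = (757/15) / (657/10)
  = 50.4667 / 65.7 = 0.7681

F = 0.768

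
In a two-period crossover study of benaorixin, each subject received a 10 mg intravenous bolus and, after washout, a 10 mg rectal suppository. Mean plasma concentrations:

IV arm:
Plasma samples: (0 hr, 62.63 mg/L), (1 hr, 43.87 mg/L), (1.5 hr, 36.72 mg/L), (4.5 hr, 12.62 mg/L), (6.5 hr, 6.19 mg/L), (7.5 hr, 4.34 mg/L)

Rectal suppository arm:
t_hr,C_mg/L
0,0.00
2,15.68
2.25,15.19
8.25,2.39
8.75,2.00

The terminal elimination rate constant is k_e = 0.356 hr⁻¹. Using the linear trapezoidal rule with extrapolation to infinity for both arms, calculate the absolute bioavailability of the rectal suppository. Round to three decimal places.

F = 0.430

Trapezoidal AUC_0→7.5 (IV):
  [0→1]: (62.63+43.87)/2 × 1 = 53.25
  [1→1.5]: (43.87+36.72)/2 × 0.5 = 20.1475
  [1.5→4.5]: (36.72+12.62)/2 × 3 = 74.01
  [4.5→6.5]: (12.62+6.19)/2 × 2 = 18.81
  [6.5→7.5]: (6.19+4.34)/2 × 1 = 5.265
  Sum = 171.4825 mg/L·hr
IV tail: 4.34/0.356 = 12.191; AUC_iv,0→∞ = 171.4825 + 12.191 = 183.6735 mg/L·hr
Trapezoidal AUC_0→8.75 (rectal suppository):
  [0→2]: (0.00+15.68)/2 × 2 = 15.68
  [2→2.25]: (15.68+15.19)/2 × 0.25 = 3.85875
  [2.25→8.25]: (15.19+2.39)/2 × 6 = 52.74
  [8.25→8.75]: (2.39+2.00)/2 × 0.5 = 1.0975
  Sum = 73.37625 mg/L·hr
rectal suppository tail: 2.00/0.356 = 5.618; AUC_ev,0→∞ = 73.37625 + 5.618 = 78.99425 mg/L·hr
F = (AUC_ev/D_ev)/(AUC_iv/D_iv) = (78.99425/10)/(183.6735/10) = 7.899425/18.36735 = 0.4301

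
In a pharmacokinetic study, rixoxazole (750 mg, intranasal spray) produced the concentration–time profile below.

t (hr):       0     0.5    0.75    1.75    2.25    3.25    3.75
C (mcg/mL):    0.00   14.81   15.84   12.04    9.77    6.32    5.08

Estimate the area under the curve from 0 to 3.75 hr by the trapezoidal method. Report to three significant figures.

AUC = 37.8 mcg/mL·hr

Trapezoidal AUC_0→3.75:
  [0→0.5]: (0.00+14.81)/2 × 0.5 = 3.7025
  [0.5→0.75]: (14.81+15.84)/2 × 0.25 = 3.83125
  [0.75→1.75]: (15.84+12.04)/2 × 1 = 13.94
  [1.75→2.25]: (12.04+9.77)/2 × 0.5 = 5.4525
  [2.25→3.25]: (9.77+6.32)/2 × 1 = 8.045
  [3.25→3.75]: (6.32+5.08)/2 × 0.5 = 2.85
  Sum = 37.82125 mcg/mL·hr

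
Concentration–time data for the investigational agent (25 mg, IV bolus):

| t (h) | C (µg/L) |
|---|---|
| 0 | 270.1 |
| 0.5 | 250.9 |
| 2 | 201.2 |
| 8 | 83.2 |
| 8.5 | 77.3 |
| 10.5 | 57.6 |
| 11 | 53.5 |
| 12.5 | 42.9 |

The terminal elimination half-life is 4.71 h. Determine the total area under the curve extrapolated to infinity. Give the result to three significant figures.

Trapezoidal AUC_0→12.5:
  [0→0.5]: (270.1+250.9)/2 × 0.5 = 130.25
  [0.5→2]: (250.9+201.2)/2 × 1.5 = 339.075
  [2→8]: (201.2+83.2)/2 × 6 = 853.2
  [8→8.5]: (83.2+77.3)/2 × 0.5 = 40.125
  [8.5→10.5]: (77.3+57.6)/2 × 2 = 134.9
  [10.5→11]: (57.6+53.5)/2 × 0.5 = 27.775
  [11→12.5]: (53.5+42.9)/2 × 1.5 = 72.3
  Sum = 1597.625 µg/L·h
k_e = ln2 / t½ = 0.693147 / 4.71 = 0.1472 h^-1
Extrapolated tail: C_last / k_e = 42.9 / 0.1472 = 291.440
AUC_0→∞ = 1597.625 + 291.440 = 1889.065 µg/L·h

AUC = 1890 µg/L·h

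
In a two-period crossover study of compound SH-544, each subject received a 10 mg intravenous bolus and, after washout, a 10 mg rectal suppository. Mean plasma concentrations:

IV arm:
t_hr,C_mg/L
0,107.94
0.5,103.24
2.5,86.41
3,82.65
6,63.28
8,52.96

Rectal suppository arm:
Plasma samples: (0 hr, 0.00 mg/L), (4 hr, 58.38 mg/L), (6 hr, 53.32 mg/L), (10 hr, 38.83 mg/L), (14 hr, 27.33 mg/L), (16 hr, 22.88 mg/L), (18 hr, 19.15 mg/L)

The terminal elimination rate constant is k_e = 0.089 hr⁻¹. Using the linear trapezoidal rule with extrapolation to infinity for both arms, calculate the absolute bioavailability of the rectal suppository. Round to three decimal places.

Trapezoidal AUC_0→8 (IV):
  [0→0.5]: (107.94+103.24)/2 × 0.5 = 52.795
  [0.5→2.5]: (103.24+86.41)/2 × 2 = 189.65
  [2.5→3]: (86.41+82.65)/2 × 0.5 = 42.265
  [3→6]: (82.65+63.28)/2 × 3 = 218.895
  [6→8]: (63.28+52.96)/2 × 2 = 116.24
  Sum = 619.845 mg/L·hr
IV tail: 52.96/0.089 = 595.056; AUC_iv,0→∞ = 619.845 + 595.056 = 1214.901 mg/L·hr
Trapezoidal AUC_0→18 (rectal suppository):
  [0→4]: (0.00+58.38)/2 × 4 = 116.76
  [4→6]: (58.38+53.32)/2 × 2 = 111.7
  [6→10]: (53.32+38.83)/2 × 4 = 184.3
  [10→14]: (38.83+27.33)/2 × 4 = 132.32
  [14→16]: (27.33+22.88)/2 × 2 = 50.21
  [16→18]: (22.88+19.15)/2 × 2 = 42.03
  Sum = 637.32 mg/L·hr
rectal suppository tail: 19.15/0.089 = 215.169; AUC_ev,0→∞ = 637.32 + 215.169 = 852.489 mg/L·hr
F = (AUC_ev/D_ev)/(AUC_iv/D_iv) = (852.489/10)/(1214.901/10) = 85.2489/121.4901 = 0.7017

F = 0.702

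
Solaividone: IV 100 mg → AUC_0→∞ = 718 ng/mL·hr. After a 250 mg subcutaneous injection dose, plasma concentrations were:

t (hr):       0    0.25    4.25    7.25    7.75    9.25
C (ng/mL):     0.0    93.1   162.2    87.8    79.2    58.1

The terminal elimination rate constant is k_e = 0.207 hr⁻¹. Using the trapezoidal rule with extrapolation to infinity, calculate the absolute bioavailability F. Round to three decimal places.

Trapezoidal AUC_0→9.25 (subcutaneous injection):
  [0→0.25]: (0.0+93.1)/2 × 0.25 = 11.6375
  [0.25→4.25]: (93.1+162.2)/2 × 4 = 510.6
  [4.25→7.25]: (162.2+87.8)/2 × 3 = 375.0
  [7.25→7.75]: (87.8+79.2)/2 × 0.5 = 41.75
  [7.75→9.25]: (79.2+58.1)/2 × 1.5 = 102.975
  Sum = 1041.9625 ng/mL·hr
Tail: C_last/k_e = 58.1/0.207 = 280.676
AUC_0→∞ (subcutaneous injection) = 1041.9625 + 280.676 = 1322.6385 ng/mL·hr
F = (AUC_ev/D_ev)/(AUC_iv/D_iv) = (1322.6385/250)/(718/100) = 5.290554/7.18 = 0.7368

F = 0.737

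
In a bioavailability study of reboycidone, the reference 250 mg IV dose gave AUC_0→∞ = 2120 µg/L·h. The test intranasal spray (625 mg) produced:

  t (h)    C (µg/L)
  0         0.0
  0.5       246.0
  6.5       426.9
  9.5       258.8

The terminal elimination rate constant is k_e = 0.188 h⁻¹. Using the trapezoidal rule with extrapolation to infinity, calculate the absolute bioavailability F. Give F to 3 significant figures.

Trapezoidal AUC_0→9.5 (intranasal spray):
  [0→0.5]: (0.0+246.0)/2 × 0.5 = 61.5
  [0.5→6.5]: (246.0+426.9)/2 × 6 = 2018.7
  [6.5→9.5]: (426.9+258.8)/2 × 3 = 1028.55
  Sum = 3108.75 µg/L·h
Tail: C_last/k_e = 258.8/0.188 = 1376.596
AUC_0→∞ (intranasal spray) = 3108.75 + 1376.596 = 4485.346 µg/L·h
F = (AUC_ev/D_ev)/(AUC_iv/D_iv) = (4485.346/625)/(2120/250) = 7.1765536/8.48 = 0.8463

F = 0.846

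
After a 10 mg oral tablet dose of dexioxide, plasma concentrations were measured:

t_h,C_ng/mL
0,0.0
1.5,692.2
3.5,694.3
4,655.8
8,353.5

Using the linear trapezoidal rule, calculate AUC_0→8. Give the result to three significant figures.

Trapezoidal AUC_0→8:
  [0→1.5]: (0.0+692.2)/2 × 1.5 = 519.15
  [1.5→3.5]: (692.2+694.3)/2 × 2 = 1386.5
  [3.5→4]: (694.3+655.8)/2 × 0.5 = 337.525
  [4→8]: (655.8+353.5)/2 × 4 = 2018.6
  Sum = 4261.775 ng/mL·h

AUC = 4260 ng/mL·h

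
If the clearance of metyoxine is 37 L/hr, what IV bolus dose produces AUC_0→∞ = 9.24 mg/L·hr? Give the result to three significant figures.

Dose_iv = CL × AUC_0→∞
     = 37 × 9.24 = 341.88 mg

Dose = 342 mg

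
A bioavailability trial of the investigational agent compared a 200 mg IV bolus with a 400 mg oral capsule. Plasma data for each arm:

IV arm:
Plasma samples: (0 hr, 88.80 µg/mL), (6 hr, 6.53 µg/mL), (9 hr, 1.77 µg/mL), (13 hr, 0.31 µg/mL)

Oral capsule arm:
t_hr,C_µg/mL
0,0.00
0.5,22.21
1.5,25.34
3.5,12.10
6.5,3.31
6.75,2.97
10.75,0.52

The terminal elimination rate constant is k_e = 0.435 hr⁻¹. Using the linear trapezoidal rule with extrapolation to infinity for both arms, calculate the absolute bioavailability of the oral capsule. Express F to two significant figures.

F = 0.16

Trapezoidal AUC_0→13 (IV):
  [0→6]: (88.80+6.53)/2 × 6 = 285.99
  [6→9]: (6.53+1.77)/2 × 3 = 12.45
  [9→13]: (1.77+0.31)/2 × 4 = 4.16
  Sum = 302.6 µg/mL·hr
IV tail: 0.31/0.435 = 0.713; AUC_iv,0→∞ = 302.6 + 0.713 = 303.313 µg/mL·hr
Trapezoidal AUC_0→10.75 (oral capsule):
  [0→0.5]: (0.00+22.21)/2 × 0.5 = 5.5525
  [0.5→1.5]: (22.21+25.34)/2 × 1 = 23.775
  [1.5→3.5]: (25.34+12.10)/2 × 2 = 37.44
  [3.5→6.5]: (12.10+3.31)/2 × 3 = 23.115
  [6.5→6.75]: (3.31+2.97)/2 × 0.25 = 0.785
  [6.75→10.75]: (2.97+0.52)/2 × 4 = 6.98
  Sum = 97.6475 µg/mL·hr
oral capsule tail: 0.52/0.435 = 1.195; AUC_ev,0→∞ = 97.6475 + 1.195 = 98.8425 µg/mL·hr
F = (AUC_ev/D_ev)/(AUC_iv/D_iv) = (98.8425/400)/(303.313/200) = 0.24710625/1.516565 = 0.1629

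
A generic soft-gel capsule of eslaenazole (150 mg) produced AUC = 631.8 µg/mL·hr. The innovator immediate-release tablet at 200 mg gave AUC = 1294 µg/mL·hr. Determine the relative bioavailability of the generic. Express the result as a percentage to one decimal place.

F_rel = (AUC_test/D_test) / (AUC_ref/D_ref)
      = (631.8/150) / (1294/200)
      = 4.212 / 6.47 = 0.6510 = 65.10%

F_rel = 65.1%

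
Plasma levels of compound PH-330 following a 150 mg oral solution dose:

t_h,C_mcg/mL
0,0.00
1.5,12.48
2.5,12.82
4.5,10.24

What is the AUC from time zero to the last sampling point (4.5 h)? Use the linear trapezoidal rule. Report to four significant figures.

AUC = 45.07 mcg/mL·h

Trapezoidal AUC_0→4.5:
  [0→1.5]: (0.00+12.48)/2 × 1.5 = 9.36
  [1.5→2.5]: (12.48+12.82)/2 × 1 = 12.65
  [2.5→4.5]: (12.82+10.24)/2 × 2 = 23.06
  Sum = 45.07 mcg/mL·h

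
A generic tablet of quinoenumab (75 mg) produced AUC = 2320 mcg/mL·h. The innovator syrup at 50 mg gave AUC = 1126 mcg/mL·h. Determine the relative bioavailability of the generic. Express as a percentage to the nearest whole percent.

F_rel = (AUC_test/D_test) / (AUC_ref/D_ref)
      = (2320/75) / (1126/50)
      = 30.9333 / 22.52 = 1.3736 = 137.36%

F_rel = 137%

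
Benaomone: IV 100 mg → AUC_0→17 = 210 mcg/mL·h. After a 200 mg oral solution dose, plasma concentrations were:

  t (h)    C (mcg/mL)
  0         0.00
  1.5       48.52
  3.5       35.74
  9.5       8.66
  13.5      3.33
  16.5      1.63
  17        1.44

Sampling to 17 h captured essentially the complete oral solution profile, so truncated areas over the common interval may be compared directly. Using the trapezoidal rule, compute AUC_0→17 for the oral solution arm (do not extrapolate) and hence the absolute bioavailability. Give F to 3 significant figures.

Trapezoidal AUC_0→17 (oral solution):
  [0→1.5]: (0.00+48.52)/2 × 1.5 = 36.39
  [1.5→3.5]: (48.52+35.74)/2 × 2 = 84.26
  [3.5→9.5]: (35.74+8.66)/2 × 6 = 133.2
  [9.5→13.5]: (8.66+3.33)/2 × 4 = 23.98
  [13.5→16.5]: (3.33+1.63)/2 × 3 = 7.44
  [16.5→17]: (1.63+1.44)/2 × 0.5 = 0.7675
  Sum = 286.0375 mcg/mL·h
F = (AUC_ev/D_ev)/(AUC_iv/D_iv) = (286.0375/200)/(210/100) = 1.4301875/2.1 = 0.6810

F = 0.681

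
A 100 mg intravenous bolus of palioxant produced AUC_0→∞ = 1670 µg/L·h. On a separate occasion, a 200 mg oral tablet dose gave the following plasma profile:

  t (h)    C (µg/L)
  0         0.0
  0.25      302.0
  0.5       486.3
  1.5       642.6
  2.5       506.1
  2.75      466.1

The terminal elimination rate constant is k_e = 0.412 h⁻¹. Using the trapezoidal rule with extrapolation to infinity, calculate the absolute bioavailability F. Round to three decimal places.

Trapezoidal AUC_0→2.75 (oral tablet):
  [0→0.25]: (0.0+302.0)/2 × 0.25 = 37.75
  [0.25→0.5]: (302.0+486.3)/2 × 0.25 = 98.5375
  [0.5→1.5]: (486.3+642.6)/2 × 1 = 564.45
  [1.5→2.5]: (642.6+506.1)/2 × 1 = 574.35
  [2.5→2.75]: (506.1+466.1)/2 × 0.25 = 121.525
  Sum = 1396.6125 µg/L·h
Tail: C_last/k_e = 466.1/0.412 = 1131.311
AUC_0→∞ (oral tablet) = 1396.6125 + 1131.311 = 2527.9235 µg/L·h
F = (AUC_ev/D_ev)/(AUC_iv/D_iv) = (2527.9235/200)/(1670/100) = 12.6396/16.7 = 0.7569

F = 0.757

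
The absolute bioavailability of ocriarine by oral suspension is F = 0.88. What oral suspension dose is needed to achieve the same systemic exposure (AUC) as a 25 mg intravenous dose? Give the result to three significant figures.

For equal systemic exposure: F × D_ev = D_iv
D_ev = D_iv / F = 25 / 0.88 = 28.4091 mg

D_oral = 28.4 mg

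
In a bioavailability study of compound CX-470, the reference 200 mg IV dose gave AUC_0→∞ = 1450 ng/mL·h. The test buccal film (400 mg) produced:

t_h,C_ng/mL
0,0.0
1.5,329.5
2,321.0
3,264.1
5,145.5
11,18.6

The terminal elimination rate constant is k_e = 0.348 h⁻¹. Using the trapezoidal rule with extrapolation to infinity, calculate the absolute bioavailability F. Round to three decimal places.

F = 0.572

Trapezoidal AUC_0→11 (buccal film):
  [0→1.5]: (0.0+329.5)/2 × 1.5 = 247.125
  [1.5→2]: (329.5+321.0)/2 × 0.5 = 162.625
  [2→3]: (321.0+264.1)/2 × 1 = 292.55
  [3→5]: (264.1+145.5)/2 × 2 = 409.6
  [5→11]: (145.5+18.6)/2 × 6 = 492.3
  Sum = 1604.2 ng/mL·h
Tail: C_last/k_e = 18.6/0.348 = 53.448
AUC_0→∞ (buccal film) = 1604.2 + 53.448 = 1657.648 ng/mL·h
F = (AUC_ev/D_ev)/(AUC_iv/D_iv) = (1657.648/400)/(1450/200) = 4.14412/7.25 = 0.5716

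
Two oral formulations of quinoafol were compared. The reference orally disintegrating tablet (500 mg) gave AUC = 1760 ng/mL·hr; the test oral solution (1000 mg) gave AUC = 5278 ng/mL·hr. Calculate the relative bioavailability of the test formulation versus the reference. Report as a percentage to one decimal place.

F_rel = (AUC_test/D_test) / (AUC_ref/D_ref)
      = (5278/1000) / (1760/500)
      = 5.278 / 3.52 = 1.4994 = 149.94%

F_rel = 149.9%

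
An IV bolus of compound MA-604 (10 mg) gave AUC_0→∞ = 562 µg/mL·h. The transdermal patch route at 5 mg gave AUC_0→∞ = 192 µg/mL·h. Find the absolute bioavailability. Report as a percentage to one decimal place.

F = 68.3%

F = (AUC_ev / D_ev) / (AUC_iv / D_iv)
  = (192/5) / (562/10)
  = 38.4 / 56.2 = 0.6833
  = 68.33%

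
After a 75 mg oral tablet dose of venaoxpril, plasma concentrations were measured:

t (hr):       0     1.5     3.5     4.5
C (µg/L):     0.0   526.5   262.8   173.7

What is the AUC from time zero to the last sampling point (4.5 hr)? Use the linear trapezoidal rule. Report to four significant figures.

Trapezoidal AUC_0→4.5:
  [0→1.5]: (0.0+526.5)/2 × 1.5 = 394.875
  [1.5→3.5]: (526.5+262.8)/2 × 2 = 789.3
  [3.5→4.5]: (262.8+173.7)/2 × 1 = 218.25
  Sum = 1402.425 µg/L·hr

AUC = 1402 µg/L·hr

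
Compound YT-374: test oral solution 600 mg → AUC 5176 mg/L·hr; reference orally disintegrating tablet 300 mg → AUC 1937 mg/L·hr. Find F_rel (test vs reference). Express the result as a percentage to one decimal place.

F_rel = (AUC_test/D_test) / (AUC_ref/D_ref)
      = (5176/600) / (1937/300)
      = 8.62667 / 6.45667 = 1.3361 = 133.61%

F_rel = 133.6%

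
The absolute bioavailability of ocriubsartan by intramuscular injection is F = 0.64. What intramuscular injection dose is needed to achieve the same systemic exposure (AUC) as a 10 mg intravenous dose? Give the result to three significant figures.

For equal systemic exposure: F × D_ev = D_iv
D_ev = D_iv / F = 10 / 0.64 = 15.625 mg

D_intramuscular = 15.6 mg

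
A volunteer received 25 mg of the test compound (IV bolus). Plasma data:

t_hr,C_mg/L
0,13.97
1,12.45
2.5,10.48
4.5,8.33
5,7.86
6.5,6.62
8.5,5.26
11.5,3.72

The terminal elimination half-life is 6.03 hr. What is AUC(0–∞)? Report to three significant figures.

AUC = 122 mg/L·hr

Trapezoidal AUC_0→11.5:
  [0→1]: (13.97+12.45)/2 × 1 = 13.21
  [1→2.5]: (12.45+10.48)/2 × 1.5 = 17.1975
  [2.5→4.5]: (10.48+8.33)/2 × 2 = 18.81
  [4.5→5]: (8.33+7.86)/2 × 0.5 = 4.0475
  [5→6.5]: (7.86+6.62)/2 × 1.5 = 10.86
  [6.5→8.5]: (6.62+5.26)/2 × 2 = 11.88
  [8.5→11.5]: (5.26+3.72)/2 × 3 = 13.47
  Sum = 89.475 mg/L·hr
k_e = ln2 / t½ = 0.693147 / 6.03 = 0.1149 hr^-1
Extrapolated tail: C_last / k_e = 3.72 / 0.1149 = 32.376
AUC_0→∞ = 89.475 + 32.376 = 121.851 mg/L·hr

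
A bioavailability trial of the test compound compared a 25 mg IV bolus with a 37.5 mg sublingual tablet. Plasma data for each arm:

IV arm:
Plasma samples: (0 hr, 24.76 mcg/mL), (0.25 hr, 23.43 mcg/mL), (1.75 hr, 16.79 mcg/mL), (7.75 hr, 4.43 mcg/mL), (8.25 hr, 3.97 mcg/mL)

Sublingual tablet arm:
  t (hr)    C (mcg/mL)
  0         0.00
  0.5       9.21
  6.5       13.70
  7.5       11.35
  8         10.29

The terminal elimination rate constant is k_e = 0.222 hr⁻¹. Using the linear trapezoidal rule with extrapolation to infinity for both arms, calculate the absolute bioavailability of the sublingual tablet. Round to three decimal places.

Trapezoidal AUC_0→8.25 (IV):
  [0→0.25]: (24.76+23.43)/2 × 0.25 = 6.02375
  [0.25→1.75]: (23.43+16.79)/2 × 1.5 = 30.165
  [1.75→7.75]: (16.79+4.43)/2 × 6 = 63.66
  [7.75→8.25]: (4.43+3.97)/2 × 0.5 = 2.1
  Sum = 101.94875 mcg/mL·hr
IV tail: 3.97/0.222 = 17.883; AUC_iv,0→∞ = 101.94875 + 17.883 = 119.83175 mcg/mL·hr
Trapezoidal AUC_0→8 (sublingual tablet):
  [0→0.5]: (0.00+9.21)/2 × 0.5 = 2.3025
  [0.5→6.5]: (9.21+13.70)/2 × 6 = 68.73
  [6.5→7.5]: (13.70+11.35)/2 × 1 = 12.525
  [7.5→8]: (11.35+10.29)/2 × 0.5 = 5.41
  Sum = 88.9675 mcg/mL·hr
sublingual tablet tail: 10.29/0.222 = 46.351; AUC_ev,0→∞ = 88.9675 + 46.351 = 135.3185 mcg/mL·hr
F = (AUC_ev/D_ev)/(AUC_iv/D_iv) = (135.3185/37.5)/(119.83175/25) = 3.60849/4.79327 = 0.7528

F = 0.753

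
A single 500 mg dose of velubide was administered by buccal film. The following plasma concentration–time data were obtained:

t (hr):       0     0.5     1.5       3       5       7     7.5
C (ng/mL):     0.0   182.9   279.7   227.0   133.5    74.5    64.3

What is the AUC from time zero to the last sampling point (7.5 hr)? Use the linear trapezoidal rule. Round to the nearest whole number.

AUC = 1260 ng/mL·hr

Trapezoidal AUC_0→7.5:
  [0→0.5]: (0.0+182.9)/2 × 0.5 = 45.725
  [0.5→1.5]: (182.9+279.7)/2 × 1 = 231.3
  [1.5→3]: (279.7+227.0)/2 × 1.5 = 380.025
  [3→5]: (227.0+133.5)/2 × 2 = 360.5
  [5→7]: (133.5+74.5)/2 × 2 = 208.0
  [7→7.5]: (74.5+64.3)/2 × 0.5 = 34.7
  Sum = 1260.25 ng/mL·hr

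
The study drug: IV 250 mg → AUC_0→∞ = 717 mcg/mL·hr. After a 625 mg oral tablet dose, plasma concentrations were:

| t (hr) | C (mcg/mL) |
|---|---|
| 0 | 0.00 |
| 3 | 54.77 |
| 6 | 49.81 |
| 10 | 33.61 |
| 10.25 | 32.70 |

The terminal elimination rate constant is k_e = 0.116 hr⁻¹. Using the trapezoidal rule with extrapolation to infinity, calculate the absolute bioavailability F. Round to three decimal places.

Trapezoidal AUC_0→10.25 (oral tablet):
  [0→3]: (0.00+54.77)/2 × 3 = 82.155
  [3→6]: (54.77+49.81)/2 × 3 = 156.87
  [6→10]: (49.81+33.61)/2 × 4 = 166.84
  [10→10.25]: (33.61+32.70)/2 × 0.25 = 8.28875
  Sum = 414.15375 mcg/mL·hr
Tail: C_last/k_e = 32.70/0.116 = 281.897
AUC_0→∞ (oral tablet) = 414.15375 + 281.897 = 696.05075 mcg/mL·hr
F = (AUC_ev/D_ev)/(AUC_iv/D_iv) = (696.05075/625)/(717/250) = 1.1136812/2.868 = 0.3883

F = 0.388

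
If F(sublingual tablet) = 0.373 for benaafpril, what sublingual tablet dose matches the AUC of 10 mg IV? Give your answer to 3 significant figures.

For equal systemic exposure: F × D_ev = D_iv
D_ev = D_iv / F = 10 / 0.373 = 26.8097 mg

D_sublingual = 26.8 mg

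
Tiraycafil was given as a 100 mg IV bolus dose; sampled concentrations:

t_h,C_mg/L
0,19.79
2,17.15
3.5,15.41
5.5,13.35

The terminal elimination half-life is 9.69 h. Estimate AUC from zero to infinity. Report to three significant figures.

AUC = 277 mg/L·h

Trapezoidal AUC_0→5.5:
  [0→2]: (19.79+17.15)/2 × 2 = 36.94
  [2→3.5]: (17.15+15.41)/2 × 1.5 = 24.42
  [3.5→5.5]: (15.41+13.35)/2 × 2 = 28.76
  Sum = 90.12 mg/L·h
k_e = ln2 / t½ = 0.693147 / 9.69 = 0.0715 h^-1
Extrapolated tail: C_last / k_e = 13.35 / 0.0715 = 186.713
AUC_0→∞ = 90.12 + 186.713 = 276.833 mg/L·h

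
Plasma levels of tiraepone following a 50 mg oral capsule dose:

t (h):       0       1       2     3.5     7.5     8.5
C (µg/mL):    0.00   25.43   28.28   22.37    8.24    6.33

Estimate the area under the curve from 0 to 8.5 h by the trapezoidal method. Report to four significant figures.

Trapezoidal AUC_0→8.5:
  [0→1]: (0.00+25.43)/2 × 1 = 12.715
  [1→2]: (25.43+28.28)/2 × 1 = 26.855
  [2→3.5]: (28.28+22.37)/2 × 1.5 = 37.9875
  [3.5→7.5]: (22.37+8.24)/2 × 4 = 61.22
  [7.5→8.5]: (8.24+6.33)/2 × 1 = 7.285
  Sum = 146.0625 µg/mL·h

AUC = 146.1 µg/mL·h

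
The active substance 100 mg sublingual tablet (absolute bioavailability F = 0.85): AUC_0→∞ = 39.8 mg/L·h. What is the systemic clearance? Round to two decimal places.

CL = 2.14 L/h

CL = F × Dose / AUC_0→∞
   = 0.85 × 100 / 39.8 = 2.13568 L/h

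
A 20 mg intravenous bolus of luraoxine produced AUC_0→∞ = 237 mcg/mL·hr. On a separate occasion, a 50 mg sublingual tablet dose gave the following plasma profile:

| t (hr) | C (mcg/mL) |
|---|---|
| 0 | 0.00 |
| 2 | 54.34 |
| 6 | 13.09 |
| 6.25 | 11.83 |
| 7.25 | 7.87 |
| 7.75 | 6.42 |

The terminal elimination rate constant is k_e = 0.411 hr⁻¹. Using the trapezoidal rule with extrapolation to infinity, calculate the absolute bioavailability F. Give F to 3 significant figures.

F = 0.374

Trapezoidal AUC_0→7.75 (sublingual tablet):
  [0→2]: (0.00+54.34)/2 × 2 = 54.34
  [2→6]: (54.34+13.09)/2 × 4 = 134.86
  [6→6.25]: (13.09+11.83)/2 × 0.25 = 3.115
  [6.25→7.25]: (11.83+7.87)/2 × 1 = 9.85
  [7.25→7.75]: (7.87+6.42)/2 × 0.5 = 3.5725
  Sum = 205.7375 mcg/mL·hr
Tail: C_last/k_e = 6.42/0.411 = 15.620
AUC_0→∞ (sublingual tablet) = 205.7375 + 15.620 = 221.3575 mcg/mL·hr
F = (AUC_ev/D_ev)/(AUC_iv/D_iv) = (221.3575/50)/(237/20) = 4.42715/11.85 = 0.3736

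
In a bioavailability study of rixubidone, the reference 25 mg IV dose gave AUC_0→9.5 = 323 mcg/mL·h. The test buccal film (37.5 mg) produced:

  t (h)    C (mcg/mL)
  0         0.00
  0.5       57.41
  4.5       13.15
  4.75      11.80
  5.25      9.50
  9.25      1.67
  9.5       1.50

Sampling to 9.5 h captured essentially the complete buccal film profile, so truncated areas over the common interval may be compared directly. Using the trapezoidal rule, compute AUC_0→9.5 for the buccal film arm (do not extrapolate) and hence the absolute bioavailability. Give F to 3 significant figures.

F = 0.385

Trapezoidal AUC_0→9.5 (buccal film):
  [0→0.5]: (0.00+57.41)/2 × 0.5 = 14.3525
  [0.5→4.5]: (57.41+13.15)/2 × 4 = 141.12
  [4.5→4.75]: (13.15+11.80)/2 × 0.25 = 3.11875
  [4.75→5.25]: (11.80+9.50)/2 × 0.5 = 5.325
  [5.25→9.25]: (9.50+1.67)/2 × 4 = 22.34
  [9.25→9.5]: (1.67+1.50)/2 × 0.25 = 0.39625
  Sum = 186.6525 mcg/mL·h
F = (AUC_ev/D_ev)/(AUC_iv/D_iv) = (186.6525/37.5)/(323/25) = 4.9774/12.92 = 0.3852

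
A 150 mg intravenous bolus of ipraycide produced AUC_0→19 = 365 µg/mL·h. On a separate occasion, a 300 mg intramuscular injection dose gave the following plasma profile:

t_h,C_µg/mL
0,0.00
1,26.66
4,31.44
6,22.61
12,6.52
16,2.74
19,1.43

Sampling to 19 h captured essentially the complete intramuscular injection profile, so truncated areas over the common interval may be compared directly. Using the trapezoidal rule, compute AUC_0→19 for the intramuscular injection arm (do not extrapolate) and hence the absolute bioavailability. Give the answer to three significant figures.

Trapezoidal AUC_0→19 (intramuscular injection):
  [0→1]: (0.00+26.66)/2 × 1 = 13.33
  [1→4]: (26.66+31.44)/2 × 3 = 87.15
  [4→6]: (31.44+22.61)/2 × 2 = 54.05
  [6→12]: (22.61+6.52)/2 × 6 = 87.39
  [12→16]: (6.52+2.74)/2 × 4 = 18.52
  [16→19]: (2.74+1.43)/2 × 3 = 6.255
  Sum = 266.695 µg/mL·h
F = (AUC_ev/D_ev)/(AUC_iv/D_iv) = (266.695/300)/(365/150) = 0.888983/2.43333 = 0.3653

F = 0.365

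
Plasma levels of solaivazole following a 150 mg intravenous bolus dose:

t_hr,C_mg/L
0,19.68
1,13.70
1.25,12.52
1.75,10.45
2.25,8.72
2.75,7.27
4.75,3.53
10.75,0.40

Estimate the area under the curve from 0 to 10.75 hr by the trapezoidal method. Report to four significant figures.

AUC = 57.09 mg/L·hr

Trapezoidal AUC_0→10.75:
  [0→1]: (19.68+13.70)/2 × 1 = 16.69
  [1→1.25]: (13.70+12.52)/2 × 0.25 = 3.2775
  [1.25→1.75]: (12.52+10.45)/2 × 0.5 = 5.7425
  [1.75→2.25]: (10.45+8.72)/2 × 0.5 = 4.7925
  [2.25→2.75]: (8.72+7.27)/2 × 0.5 = 3.9975
  [2.75→4.75]: (7.27+3.53)/2 × 2 = 10.8
  [4.75→10.75]: (3.53+0.40)/2 × 6 = 11.79
  Sum = 57.09 mg/L·hr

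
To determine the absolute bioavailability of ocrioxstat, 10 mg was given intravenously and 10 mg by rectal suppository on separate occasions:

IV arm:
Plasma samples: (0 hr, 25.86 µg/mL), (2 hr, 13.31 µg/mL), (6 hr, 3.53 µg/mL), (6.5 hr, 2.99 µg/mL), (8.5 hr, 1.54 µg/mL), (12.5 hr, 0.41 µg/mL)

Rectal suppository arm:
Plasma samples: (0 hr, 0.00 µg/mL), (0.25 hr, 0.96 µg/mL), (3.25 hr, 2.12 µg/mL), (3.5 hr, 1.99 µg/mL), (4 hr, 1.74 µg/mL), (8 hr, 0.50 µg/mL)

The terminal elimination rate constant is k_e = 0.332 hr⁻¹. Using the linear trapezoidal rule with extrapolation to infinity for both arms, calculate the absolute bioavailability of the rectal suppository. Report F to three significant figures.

Trapezoidal AUC_0→12.5 (IV):
  [0→2]: (25.86+13.31)/2 × 2 = 39.17
  [2→6]: (13.31+3.53)/2 × 4 = 33.68
  [6→6.5]: (3.53+2.99)/2 × 0.5 = 1.63
  [6.5→8.5]: (2.99+1.54)/2 × 2 = 4.53
  [8.5→12.5]: (1.54+0.41)/2 × 4 = 3.9
  Sum = 82.91 µg/mL·hr
IV tail: 0.41/0.332 = 1.235; AUC_iv,0→∞ = 82.91 + 1.235 = 84.145 µg/mL·hr
Trapezoidal AUC_0→8 (rectal suppository):
  [0→0.25]: (0.00+0.96)/2 × 0.25 = 0.12
  [0.25→3.25]: (0.96+2.12)/2 × 3 = 4.62
  [3.25→3.5]: (2.12+1.99)/2 × 0.25 = 0.51375
  [3.5→4]: (1.99+1.74)/2 × 0.5 = 0.9325
  [4→8]: (1.74+0.50)/2 × 4 = 4.48
  Sum = 10.66625 µg/mL·hr
rectal suppository tail: 0.50/0.332 = 1.506; AUC_ev,0→∞ = 10.66625 + 1.506 = 12.17225 µg/mL·hr
F = (AUC_ev/D_ev)/(AUC_iv/D_iv) = (12.17225/10)/(84.145/10) = 1.217225/8.4145 = 0.1447

F = 0.145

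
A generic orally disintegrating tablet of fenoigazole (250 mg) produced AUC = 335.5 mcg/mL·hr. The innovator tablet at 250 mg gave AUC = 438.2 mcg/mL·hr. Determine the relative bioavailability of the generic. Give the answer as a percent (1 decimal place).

F_rel = (AUC_test/D_test) / (AUC_ref/D_ref)
      = (335.5/250) / (438.2/250)
      = 1.342 / 1.7528 = 0.7656 = 76.56%

F_rel = 76.6%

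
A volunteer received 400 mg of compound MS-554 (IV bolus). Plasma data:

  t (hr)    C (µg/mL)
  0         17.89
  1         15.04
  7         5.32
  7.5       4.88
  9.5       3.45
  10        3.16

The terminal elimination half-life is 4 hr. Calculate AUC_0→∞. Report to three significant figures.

AUC = 108 µg/mL·hr

Trapezoidal AUC_0→10:
  [0→1]: (17.89+15.04)/2 × 1 = 16.465
  [1→7]: (15.04+5.32)/2 × 6 = 61.08
  [7→7.5]: (5.32+4.88)/2 × 0.5 = 2.55
  [7.5→9.5]: (4.88+3.45)/2 × 2 = 8.33
  [9.5→10]: (3.45+3.16)/2 × 0.5 = 1.6525
  Sum = 90.0775 µg/mL·hr
k_e = ln2 / t½ = 0.693147 / 4 = 0.1733 hr^-1
Extrapolated tail: C_last / k_e = 3.16 / 0.1733 = 18.234
AUC_0→∞ = 90.0775 + 18.234 = 108.3115 µg/mL·hr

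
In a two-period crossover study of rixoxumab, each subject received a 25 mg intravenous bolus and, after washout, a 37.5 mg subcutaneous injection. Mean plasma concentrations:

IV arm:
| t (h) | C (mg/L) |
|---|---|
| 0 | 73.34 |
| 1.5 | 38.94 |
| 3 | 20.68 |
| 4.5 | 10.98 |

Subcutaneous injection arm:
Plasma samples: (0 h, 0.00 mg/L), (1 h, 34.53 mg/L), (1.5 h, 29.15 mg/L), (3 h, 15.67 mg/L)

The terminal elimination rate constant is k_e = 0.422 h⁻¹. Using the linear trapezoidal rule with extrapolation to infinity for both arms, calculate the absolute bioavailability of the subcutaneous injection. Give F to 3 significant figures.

Trapezoidal AUC_0→4.5 (IV):
  [0→1.5]: (73.34+38.94)/2 × 1.5 = 84.21
  [1.5→3]: (38.94+20.68)/2 × 1.5 = 44.715
  [3→4.5]: (20.68+10.98)/2 × 1.5 = 23.745
  Sum = 152.67 mg/L·h
IV tail: 10.98/0.422 = 26.019; AUC_iv,0→∞ = 152.67 + 26.019 = 178.689 mg/L·h
Trapezoidal AUC_0→3 (subcutaneous injection):
  [0→1]: (0.00+34.53)/2 × 1 = 17.265
  [1→1.5]: (34.53+29.15)/2 × 0.5 = 15.92
  [1.5→3]: (29.15+15.67)/2 × 1.5 = 33.615
  Sum = 66.8 mg/L·h
subcutaneous injection tail: 15.67/0.422 = 37.133; AUC_ev,0→∞ = 66.8 + 37.133 = 103.933 mg/L·h
F = (AUC_ev/D_ev)/(AUC_iv/D_iv) = (103.933/37.5)/(178.689/25) = 2.77155/7.14756 = 0.3878

F = 0.388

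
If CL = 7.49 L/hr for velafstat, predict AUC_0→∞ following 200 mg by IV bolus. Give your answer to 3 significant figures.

AUC = 26.7 mg/L·hr

AUC_0→∞ = Dose_iv / CL
        = 200 / 7.49 = 26.7023 mg/L·hr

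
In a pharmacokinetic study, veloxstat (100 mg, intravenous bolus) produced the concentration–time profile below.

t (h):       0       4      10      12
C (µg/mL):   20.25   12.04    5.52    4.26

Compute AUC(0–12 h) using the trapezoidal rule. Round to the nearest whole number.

AUC = 127 µg/mL·h

Trapezoidal AUC_0→12:
  [0→4]: (20.25+12.04)/2 × 4 = 64.58
  [4→10]: (12.04+5.52)/2 × 6 = 52.68
  [10→12]: (5.52+4.26)/2 × 2 = 9.78
  Sum = 127.04 µg/mL·h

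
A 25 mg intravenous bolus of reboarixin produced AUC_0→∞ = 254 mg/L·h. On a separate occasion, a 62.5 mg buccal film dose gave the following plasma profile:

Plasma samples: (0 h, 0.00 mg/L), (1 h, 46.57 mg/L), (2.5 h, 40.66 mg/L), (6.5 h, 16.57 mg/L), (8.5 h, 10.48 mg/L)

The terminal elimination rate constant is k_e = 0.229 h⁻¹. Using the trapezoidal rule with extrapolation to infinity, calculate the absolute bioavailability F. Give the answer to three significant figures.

F = 0.435

Trapezoidal AUC_0→8.5 (buccal film):
  [0→1]: (0.00+46.57)/2 × 1 = 23.285
  [1→2.5]: (46.57+40.66)/2 × 1.5 = 65.4225
  [2.5→6.5]: (40.66+16.57)/2 × 4 = 114.46
  [6.5→8.5]: (16.57+10.48)/2 × 2 = 27.05
  Sum = 230.2175 mg/L·h
Tail: C_last/k_e = 10.48/0.229 = 45.764
AUC_0→∞ (buccal film) = 230.2175 + 45.764 = 275.9815 mg/L·h
F = (AUC_ev/D_ev)/(AUC_iv/D_iv) = (275.9815/62.5)/(254/25) = 4.415704/10.16 = 0.4346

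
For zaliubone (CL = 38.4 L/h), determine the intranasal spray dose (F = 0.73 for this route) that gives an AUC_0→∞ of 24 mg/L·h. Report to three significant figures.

Dose = CL × AUC_0→∞ / F
     = 38.4 × 24 / 0.73 = 1262.47 mg

Dose = 1260 mg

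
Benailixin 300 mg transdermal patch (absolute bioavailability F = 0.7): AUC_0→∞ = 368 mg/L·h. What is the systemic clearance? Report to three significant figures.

CL = F × Dose / AUC_0→∞
   = 0.7 × 300 / 368 = 0.570652 L/h

CL = 0.571 L/h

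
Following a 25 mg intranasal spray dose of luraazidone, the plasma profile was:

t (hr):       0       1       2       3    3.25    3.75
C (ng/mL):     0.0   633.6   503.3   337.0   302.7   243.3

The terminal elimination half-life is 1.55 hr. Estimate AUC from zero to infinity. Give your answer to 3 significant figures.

Trapezoidal AUC_0→3.75:
  [0→1]: (0.0+633.6)/2 × 1 = 316.8
  [1→2]: (633.6+503.3)/2 × 1 = 568.45
  [2→3]: (503.3+337.0)/2 × 1 = 420.15
  [3→3.25]: (337.0+302.7)/2 × 0.25 = 79.9625
  [3.25→3.75]: (302.7+243.3)/2 × 0.5 = 136.5
  Sum = 1521.8625 ng/mL·hr
k_e = ln2 / t½ = 0.693147 / 1.55 = 0.4472 hr^-1
Extrapolated tail: C_last / k_e = 243.3 / 0.4472 = 544.052
AUC_0→∞ = 1521.8625 + 544.052 = 2065.9145 ng/mL·hr

AUC = 2070 ng/mL·hr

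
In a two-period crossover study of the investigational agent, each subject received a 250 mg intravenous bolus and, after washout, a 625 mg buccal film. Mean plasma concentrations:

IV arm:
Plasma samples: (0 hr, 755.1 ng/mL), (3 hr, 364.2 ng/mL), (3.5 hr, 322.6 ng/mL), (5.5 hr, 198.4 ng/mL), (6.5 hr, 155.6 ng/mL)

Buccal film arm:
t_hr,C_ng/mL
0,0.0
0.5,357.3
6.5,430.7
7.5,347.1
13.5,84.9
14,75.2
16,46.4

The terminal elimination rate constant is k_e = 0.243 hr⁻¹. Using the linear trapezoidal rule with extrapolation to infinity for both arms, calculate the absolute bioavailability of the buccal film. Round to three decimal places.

F = 0.563

Trapezoidal AUC_0→6.5 (IV):
  [0→3]: (755.1+364.2)/2 × 3 = 1678.95
  [3→3.5]: (364.2+322.6)/2 × 0.5 = 171.7
  [3.5→5.5]: (322.6+198.4)/2 × 2 = 521.0
  [5.5→6.5]: (198.4+155.6)/2 × 1 = 177.0
  Sum = 2548.65 ng/mL·hr
IV tail: 155.6/0.243 = 640.329; AUC_iv,0→∞ = 2548.65 + 640.329 = 3188.979 ng/mL·hr
Trapezoidal AUC_0→16 (buccal film):
  [0→0.5]: (0.0+357.3)/2 × 0.5 = 89.325
  [0.5→6.5]: (357.3+430.7)/2 × 6 = 2364.0
  [6.5→7.5]: (430.7+347.1)/2 × 1 = 388.9
  [7.5→13.5]: (347.1+84.9)/2 × 6 = 1296.0
  [13.5→14]: (84.9+75.2)/2 × 0.5 = 40.025
  [14→16]: (75.2+46.4)/2 × 2 = 121.6
  Sum = 4299.85 ng/mL·hr
buccal film tail: 46.4/0.243 = 190.947; AUC_ev,0→∞ = 4299.85 + 190.947 = 4490.797 ng/mL·hr
F = (AUC_ev/D_ev)/(AUC_iv/D_iv) = (4490.797/625)/(3188.979/250) = 7.1852752/12.755916 = 0.5633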